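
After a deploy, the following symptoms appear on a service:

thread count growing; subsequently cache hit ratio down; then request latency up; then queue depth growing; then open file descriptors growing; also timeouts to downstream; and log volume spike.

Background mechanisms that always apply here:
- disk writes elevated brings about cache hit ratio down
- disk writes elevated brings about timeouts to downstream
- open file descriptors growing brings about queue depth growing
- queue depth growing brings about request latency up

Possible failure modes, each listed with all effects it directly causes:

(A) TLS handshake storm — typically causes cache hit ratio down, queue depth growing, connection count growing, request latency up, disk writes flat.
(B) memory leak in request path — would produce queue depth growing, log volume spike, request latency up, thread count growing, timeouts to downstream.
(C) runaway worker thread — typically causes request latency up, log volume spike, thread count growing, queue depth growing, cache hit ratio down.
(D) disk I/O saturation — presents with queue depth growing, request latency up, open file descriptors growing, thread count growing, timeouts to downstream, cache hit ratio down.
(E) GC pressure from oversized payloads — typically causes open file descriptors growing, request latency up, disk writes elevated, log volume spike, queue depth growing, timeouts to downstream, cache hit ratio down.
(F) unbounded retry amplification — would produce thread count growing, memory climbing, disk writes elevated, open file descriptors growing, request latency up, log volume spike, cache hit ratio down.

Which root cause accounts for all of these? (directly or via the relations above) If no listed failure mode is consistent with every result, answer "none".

F

Per-candidate check:
(A) TLS handshake storm — thread count growing -; cache hit ratio down +; request latency up +; queue depth growing +; open file descriptors growing -; timeouts to downstream -; log volume spike -
(B) memory leak in request path — does not account for cache hit ratio down, open file descriptors growing
(C) runaway worker thread — thread count growing +; cache hit ratio down +; request latency up +; queue depth growing +; open file descriptors growing -; timeouts to downstream -; log volume spike +
(D) disk I/O saturation — thread count growing +; cache hit ratio down +; request latency up +; queue depth growing +; open file descriptors growing +; timeouts to downstream +; log volume spike -
(E) GC pressure from oversized payloads — does not account for thread count growing
(F) unbounded retry amplification — thread count growing +; cache hit ratio down +; request latency up +; queue depth growing + (through open file descriptors growing → queue depth growing); open file descriptors growing +; timeouts to downstream + (through disk writes elevated → timeouts to downstream); log volume spike +
(F) is the only candidate with no mismatches.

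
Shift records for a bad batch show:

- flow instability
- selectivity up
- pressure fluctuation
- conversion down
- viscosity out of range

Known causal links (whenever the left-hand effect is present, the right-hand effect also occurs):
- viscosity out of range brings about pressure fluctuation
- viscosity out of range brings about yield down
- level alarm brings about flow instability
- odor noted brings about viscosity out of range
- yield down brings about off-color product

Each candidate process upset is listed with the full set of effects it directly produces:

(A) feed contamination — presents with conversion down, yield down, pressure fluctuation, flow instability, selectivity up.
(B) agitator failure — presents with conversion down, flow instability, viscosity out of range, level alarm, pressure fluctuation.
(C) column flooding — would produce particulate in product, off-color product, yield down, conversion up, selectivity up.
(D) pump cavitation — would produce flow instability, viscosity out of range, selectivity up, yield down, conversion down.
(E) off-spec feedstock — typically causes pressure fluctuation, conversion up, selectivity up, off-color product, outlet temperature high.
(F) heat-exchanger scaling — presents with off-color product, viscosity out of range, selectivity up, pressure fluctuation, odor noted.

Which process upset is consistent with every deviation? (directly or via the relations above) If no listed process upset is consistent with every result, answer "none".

Testing each hypothesis:
(A) feed contamination — flow instability match; selectivity up match; pressure fluctuation match; conversion down match; viscosity out of range miss
(B) agitator failure — does not account for selectivity up
(C) column flooding — flow instability miss; selectivity up match; pressure fluctuation miss; conversion down miss; viscosity out of range miss
(D) pump cavitation — flow instability match; selectivity up match; pressure fluctuation match (by viscosity out of range → pressure fluctuation); conversion down match; viscosity out of range match
(E) off-spec feedstock — fails on flow instability, conversion down, viscosity out of range (predicts conversion up, not conversion down)
(F) heat-exchanger scaling — flow instability miss; selectivity up match; pressure fluctuation match; conversion down miss; viscosity out of range match
(D) alone accounts for all the evidence.

D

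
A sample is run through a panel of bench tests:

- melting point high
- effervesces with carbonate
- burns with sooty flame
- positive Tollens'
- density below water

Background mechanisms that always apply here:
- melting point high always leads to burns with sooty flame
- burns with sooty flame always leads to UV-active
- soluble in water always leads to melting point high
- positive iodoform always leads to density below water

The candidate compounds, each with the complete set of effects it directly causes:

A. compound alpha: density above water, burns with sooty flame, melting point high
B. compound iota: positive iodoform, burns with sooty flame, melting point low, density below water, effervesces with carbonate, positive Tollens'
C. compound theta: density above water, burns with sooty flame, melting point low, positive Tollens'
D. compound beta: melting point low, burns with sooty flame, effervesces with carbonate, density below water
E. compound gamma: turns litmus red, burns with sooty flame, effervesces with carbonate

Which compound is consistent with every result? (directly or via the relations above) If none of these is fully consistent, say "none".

none

Checking each candidate against the observations:
(A) compound alpha — fails on effervesces with carbonate, positive Tollens', density below water (predicts density above water, not density below water)
(B) compound iota — melting point high NO; effervesces with carbonate yes; burns with sooty flame yes; positive Tollens' yes; density below water yes
(C) compound theta — fails on melting point high, effervesces with carbonate, density below water (predicts melting point low, not melting point high; predicts density above water, not density below water)
(D) compound beta — melting point high NO; effervesces with carbonate yes; burns with sooty flame yes; positive Tollens' NO; density below water yes
(E) compound gamma — melting point high NO; effervesces with carbonate yes; burns with sooty flame yes; positive Tollens' NO; density below water NO
Every candidate fails on at least one observation.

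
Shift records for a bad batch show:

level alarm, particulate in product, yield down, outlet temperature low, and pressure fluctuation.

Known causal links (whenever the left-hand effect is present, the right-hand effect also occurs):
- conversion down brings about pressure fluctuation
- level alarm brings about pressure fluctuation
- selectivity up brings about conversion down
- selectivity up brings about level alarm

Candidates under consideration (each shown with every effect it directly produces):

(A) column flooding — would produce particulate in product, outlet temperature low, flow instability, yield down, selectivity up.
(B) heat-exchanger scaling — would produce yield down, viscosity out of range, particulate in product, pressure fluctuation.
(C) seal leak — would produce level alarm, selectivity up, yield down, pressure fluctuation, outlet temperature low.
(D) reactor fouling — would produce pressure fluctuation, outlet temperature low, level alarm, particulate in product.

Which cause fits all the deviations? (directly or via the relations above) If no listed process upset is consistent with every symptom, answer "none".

Checking each candidate against the observations:
(A) column flooding — accounts for every observation (level alarm via selectivity up → level alarm)
(B) heat-exchanger scaling — level alarm miss; particulate in product match; yield down match; outlet temperature low miss; pressure fluctuation match
(C) seal leak — level alarm match; particulate in product miss; yield down match; outlet temperature low match; pressure fluctuation match
(D) reactor fouling — does not account for yield down
(A) is the only candidate with no mismatches.

A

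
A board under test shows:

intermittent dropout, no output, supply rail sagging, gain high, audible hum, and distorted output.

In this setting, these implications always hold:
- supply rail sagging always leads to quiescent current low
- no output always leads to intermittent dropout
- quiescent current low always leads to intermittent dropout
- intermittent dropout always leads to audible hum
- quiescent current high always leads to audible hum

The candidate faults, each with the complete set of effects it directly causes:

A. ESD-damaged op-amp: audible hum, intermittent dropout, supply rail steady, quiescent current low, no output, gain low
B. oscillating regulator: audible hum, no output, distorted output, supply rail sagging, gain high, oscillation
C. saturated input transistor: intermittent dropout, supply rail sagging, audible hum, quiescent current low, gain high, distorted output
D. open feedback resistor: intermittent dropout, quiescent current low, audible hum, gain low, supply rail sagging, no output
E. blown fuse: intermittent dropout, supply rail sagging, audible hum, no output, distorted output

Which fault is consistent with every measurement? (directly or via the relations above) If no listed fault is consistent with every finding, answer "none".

B

Checking each candidate against the observations:
(A) ESD-damaged op-amp — intermittent dropout ✓; no output ✓; supply rail sagging ✗; gain high ✗; audible hum ✓; distorted output ✗
(B) oscillating regulator — intermittent dropout ✓ (through no output → intermittent dropout); no output ✓; supply rail sagging ✓; gain high ✓; audible hum ✓; distorted output ✓
(C) saturated input transistor — intermittent dropout ✓; no output ✗; supply rail sagging ✓; gain high ✓; audible hum ✓; distorted output ✓
(D) open feedback resistor — fails on gain high, distorted output (predicts gain low, not gain high)
(E) blown fuse — intermittent dropout ✓; no output ✓; supply rail sagging ✓; gain high ✗; audible hum ✓; distorted output ✓
(B) is the only candidate with no mismatches.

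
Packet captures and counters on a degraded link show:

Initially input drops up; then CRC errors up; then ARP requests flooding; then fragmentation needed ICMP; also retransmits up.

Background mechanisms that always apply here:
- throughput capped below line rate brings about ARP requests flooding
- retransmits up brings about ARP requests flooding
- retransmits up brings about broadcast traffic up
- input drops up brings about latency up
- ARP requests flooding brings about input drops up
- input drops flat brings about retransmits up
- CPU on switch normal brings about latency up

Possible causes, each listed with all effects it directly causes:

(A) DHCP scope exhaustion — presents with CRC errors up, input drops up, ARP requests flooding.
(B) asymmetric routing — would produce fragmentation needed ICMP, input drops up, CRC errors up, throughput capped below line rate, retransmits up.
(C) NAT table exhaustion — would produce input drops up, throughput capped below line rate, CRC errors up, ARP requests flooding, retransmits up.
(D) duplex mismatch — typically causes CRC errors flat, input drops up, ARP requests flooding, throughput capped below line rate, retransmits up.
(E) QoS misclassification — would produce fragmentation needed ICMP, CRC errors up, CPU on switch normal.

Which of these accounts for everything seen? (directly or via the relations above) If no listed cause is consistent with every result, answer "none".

B

Testing each hypothesis:
(A) DHCP scope exhaustion — does not account for fragmentation needed ICMP, retransmits up
(B) asymmetric routing — accounts for every observation (ARP requests flooding by retransmits up → ARP requests flooding)
(C) NAT table exhaustion — input drops up match; CRC errors up match; ARP requests flooding match; fragmentation needed ICMP miss; retransmits up match
(D) duplex mismatch — input drops up match; CRC errors up miss; ARP requests flooding match; fragmentation needed ICMP miss; retransmits up match
(E) QoS misclassification — does not account for input drops up, ARP requests flooding, retransmits up
(B) alone accounts for all the evidence.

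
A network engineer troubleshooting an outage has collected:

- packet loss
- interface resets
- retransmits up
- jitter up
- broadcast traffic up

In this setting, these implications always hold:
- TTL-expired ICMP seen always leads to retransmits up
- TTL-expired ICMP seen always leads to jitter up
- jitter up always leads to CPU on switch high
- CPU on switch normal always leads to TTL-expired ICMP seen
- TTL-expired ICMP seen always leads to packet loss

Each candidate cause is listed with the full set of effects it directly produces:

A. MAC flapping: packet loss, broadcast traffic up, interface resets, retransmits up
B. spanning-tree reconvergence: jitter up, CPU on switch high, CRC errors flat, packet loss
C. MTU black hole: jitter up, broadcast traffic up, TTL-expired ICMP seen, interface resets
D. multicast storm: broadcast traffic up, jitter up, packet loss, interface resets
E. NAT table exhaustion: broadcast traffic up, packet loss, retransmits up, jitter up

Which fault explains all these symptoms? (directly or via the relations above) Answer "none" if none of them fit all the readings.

For each candidate, compare predicted effects to what was observed:
(A) MAC flapping — packet loss match; interface resets match; retransmits up match; jitter up miss; broadcast traffic up match
(B) spanning-tree reconvergence — packet loss match; interface resets miss; retransmits up miss; jitter up match; broadcast traffic up miss
(C) MTU black hole — packet loss match (via TTL-expired ICMP seen → packet loss); interface resets match; retransmits up match (via TTL-expired ICMP seen → retransmits up); jitter up match; broadcast traffic up match
(D) multicast storm — packet loss match; interface resets match; retransmits up miss; jitter up match; broadcast traffic up match
(E) NAT table exhaustion — packet loss match; interface resets miss; retransmits up match; jitter up match; broadcast traffic up match
(C) is the only candidate with no mismatches.

C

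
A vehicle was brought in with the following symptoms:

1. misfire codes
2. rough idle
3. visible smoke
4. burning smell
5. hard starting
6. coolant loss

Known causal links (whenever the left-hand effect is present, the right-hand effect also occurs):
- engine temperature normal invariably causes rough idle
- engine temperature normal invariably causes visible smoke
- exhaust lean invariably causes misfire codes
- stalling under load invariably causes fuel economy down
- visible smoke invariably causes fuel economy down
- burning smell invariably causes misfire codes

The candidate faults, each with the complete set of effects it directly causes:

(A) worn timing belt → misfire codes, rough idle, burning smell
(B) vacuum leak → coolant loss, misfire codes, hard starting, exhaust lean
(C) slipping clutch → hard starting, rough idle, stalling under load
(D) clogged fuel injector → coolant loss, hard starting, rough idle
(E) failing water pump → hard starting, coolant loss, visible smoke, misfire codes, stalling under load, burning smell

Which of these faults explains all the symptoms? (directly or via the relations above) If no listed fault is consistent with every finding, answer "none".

none

For each candidate, compare predicted effects to what was observed:
(A) worn timing belt — does not account for visible smoke, hard starting, coolant loss
(B) vacuum leak — misfire codes match; rough idle miss; visible smoke miss; burning smell miss; hard starting match; coolant loss match
(C) slipping clutch — does not account for misfire codes, visible smoke, burning smell, coolant loss
(D) clogged fuel injector — misfire codes miss; rough idle match; visible smoke miss; burning smell miss; hard starting match; coolant loss match
(E) failing water pump — misfire codes match; rough idle miss; visible smoke match; burning smell match; hard starting match; coolant loss match
None of the listed candidates fits everything.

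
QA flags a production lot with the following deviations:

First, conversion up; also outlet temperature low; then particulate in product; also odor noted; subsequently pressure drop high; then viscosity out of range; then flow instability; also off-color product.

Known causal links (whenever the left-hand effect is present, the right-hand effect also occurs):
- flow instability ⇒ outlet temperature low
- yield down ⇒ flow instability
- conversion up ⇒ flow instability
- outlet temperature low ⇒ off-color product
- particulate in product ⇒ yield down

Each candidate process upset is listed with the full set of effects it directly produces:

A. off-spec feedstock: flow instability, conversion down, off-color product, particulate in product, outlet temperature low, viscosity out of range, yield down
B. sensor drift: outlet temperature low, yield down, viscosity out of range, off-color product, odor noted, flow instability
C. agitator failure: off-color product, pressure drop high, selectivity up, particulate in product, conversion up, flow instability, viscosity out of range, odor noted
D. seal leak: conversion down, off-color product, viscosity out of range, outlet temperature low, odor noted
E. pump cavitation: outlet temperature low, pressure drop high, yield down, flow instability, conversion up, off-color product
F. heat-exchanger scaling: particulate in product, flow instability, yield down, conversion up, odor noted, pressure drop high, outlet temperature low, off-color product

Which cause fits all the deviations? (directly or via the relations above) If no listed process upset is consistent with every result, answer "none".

Per-candidate check:
(A) off-spec feedstock — conversion up -; outlet temperature low +; particulate in product +; odor noted -; pressure drop high -; viscosity out of range +; flow instability +; off-color product +
(B) sensor drift — does not account for conversion up, particulate in product, pressure drop high
(C) agitator failure — conversion up +; outlet temperature low + (via flow instability → outlet temperature low); particulate in product +; odor noted +; pressure drop high +; viscosity out of range +; flow instability +; off-color product +
(D) seal leak — conversion up -; outlet temperature low +; particulate in product -; odor noted +; pressure drop high -; viscosity out of range +; flow instability -; off-color product +
(E) pump cavitation — does not account for particulate in product, odor noted, viscosity out of range
(F) heat-exchanger scaling — does not account for viscosity out of range
Only (C) is consistent with every observation.

C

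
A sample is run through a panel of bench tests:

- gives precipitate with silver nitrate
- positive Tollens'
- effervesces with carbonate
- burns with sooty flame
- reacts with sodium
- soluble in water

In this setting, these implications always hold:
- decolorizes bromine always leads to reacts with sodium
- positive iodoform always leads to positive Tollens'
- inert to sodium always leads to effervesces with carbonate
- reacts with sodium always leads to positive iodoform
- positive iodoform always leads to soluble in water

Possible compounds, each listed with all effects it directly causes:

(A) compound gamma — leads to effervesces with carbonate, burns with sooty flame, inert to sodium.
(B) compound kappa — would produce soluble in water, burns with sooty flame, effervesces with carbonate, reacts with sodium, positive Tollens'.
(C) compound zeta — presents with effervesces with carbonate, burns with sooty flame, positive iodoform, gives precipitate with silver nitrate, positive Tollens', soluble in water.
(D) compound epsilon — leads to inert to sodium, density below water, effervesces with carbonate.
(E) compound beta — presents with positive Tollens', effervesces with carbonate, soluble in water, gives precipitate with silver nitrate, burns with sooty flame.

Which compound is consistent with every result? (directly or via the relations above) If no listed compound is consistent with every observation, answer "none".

Checking each candidate against the observations:
(A) compound gamma — fails on gives precipitate with silver nitrate, positive Tollens', reacts with sodium, soluble in water (predicts inert to sodium, not reacts with sodium)
(B) compound kappa — does not account for gives precipitate with silver nitrate
(C) compound zeta — gives precipitate with silver nitrate yes; positive Tollens' yes; effervesces with carbonate yes; burns with sooty flame yes; reacts with sodium NO; soluble in water yes
(D) compound epsilon — fails on gives precipitate with silver nitrate, positive Tollens', burns with sooty flame, reacts with sodium, soluble in water (predicts inert to sodium, not reacts with sodium)
(E) compound beta — gives precipitate with silver nitrate yes; positive Tollens' yes; effervesces with carbonate yes; burns with sooty flame yes; reacts with sodium NO; soluble in water yes
None of the listed candidates fits everything.

none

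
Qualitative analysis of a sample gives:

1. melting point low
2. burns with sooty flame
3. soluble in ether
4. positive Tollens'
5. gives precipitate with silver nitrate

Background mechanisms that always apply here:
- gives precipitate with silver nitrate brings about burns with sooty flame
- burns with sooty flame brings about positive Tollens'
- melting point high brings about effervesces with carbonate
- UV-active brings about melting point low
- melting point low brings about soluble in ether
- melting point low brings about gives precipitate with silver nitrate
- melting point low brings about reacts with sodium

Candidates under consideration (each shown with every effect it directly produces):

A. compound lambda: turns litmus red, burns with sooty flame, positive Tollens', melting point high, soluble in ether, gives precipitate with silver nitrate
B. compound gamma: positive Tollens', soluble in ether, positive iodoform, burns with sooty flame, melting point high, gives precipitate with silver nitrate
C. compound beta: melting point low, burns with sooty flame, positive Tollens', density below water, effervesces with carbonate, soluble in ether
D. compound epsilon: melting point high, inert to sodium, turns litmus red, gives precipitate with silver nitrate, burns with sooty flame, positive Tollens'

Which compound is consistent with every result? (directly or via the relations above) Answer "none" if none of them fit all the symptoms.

For each candidate, compare predicted effects to what was observed:
(A) compound lambda — melting point low -; burns with sooty flame +; soluble in ether +; positive Tollens' +; gives precipitate with silver nitrate +
(B) compound gamma — melting point low -; burns with sooty flame +; soluble in ether +; positive Tollens' +; gives precipitate with silver nitrate +
(C) compound beta — melting point low +; burns with sooty flame +; soluble in ether +; positive Tollens' +; gives precipitate with silver nitrate + (via melting point low → gives precipitate with silver nitrate)
(D) compound epsilon — melting point low -; burns with sooty flame +; soluble in ether -; positive Tollens' +; gives precipitate with silver nitrate +
(C) is the only candidate with no mismatches.

C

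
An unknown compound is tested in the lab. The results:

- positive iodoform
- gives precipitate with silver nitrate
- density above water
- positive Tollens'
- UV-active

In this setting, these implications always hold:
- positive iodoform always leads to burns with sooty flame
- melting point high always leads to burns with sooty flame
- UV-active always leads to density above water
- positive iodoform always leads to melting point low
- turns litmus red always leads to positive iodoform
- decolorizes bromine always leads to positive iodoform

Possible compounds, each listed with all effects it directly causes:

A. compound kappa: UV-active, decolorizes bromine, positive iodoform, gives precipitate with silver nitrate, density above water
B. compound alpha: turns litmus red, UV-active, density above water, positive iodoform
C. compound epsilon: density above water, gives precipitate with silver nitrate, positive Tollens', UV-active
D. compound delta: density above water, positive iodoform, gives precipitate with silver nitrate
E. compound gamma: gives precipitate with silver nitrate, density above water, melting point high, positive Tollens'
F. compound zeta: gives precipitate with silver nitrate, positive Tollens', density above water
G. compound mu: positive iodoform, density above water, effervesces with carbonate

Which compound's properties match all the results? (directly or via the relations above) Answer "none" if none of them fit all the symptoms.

none

Per-candidate check:
(A) compound kappa — does not account for positive Tollens'
(B) compound alpha — positive iodoform ✓; gives precipitate with silver nitrate ✗; density above water ✓; positive Tollens' ✗; UV-active ✓
(C) compound epsilon — positive iodoform ✗; gives precipitate with silver nitrate ✓; density above water ✓; positive Tollens' ✓; UV-active ✓
(D) compound delta — positive iodoform ✓; gives precipitate with silver nitrate ✓; density above water ✓; positive Tollens' ✗; UV-active ✗
(E) compound gamma — positive iodoform ✗; gives precipitate with silver nitrate ✓; density above water ✓; positive Tollens' ✓; UV-active ✗
(F) compound zeta — positive iodoform ✗; gives precipitate with silver nitrate ✓; density above water ✓; positive Tollens' ✓; UV-active ✗
(G) compound mu — does not account for gives precipitate with silver nitrate, positive Tollens', UV-active
No candidate is consistent with all observations.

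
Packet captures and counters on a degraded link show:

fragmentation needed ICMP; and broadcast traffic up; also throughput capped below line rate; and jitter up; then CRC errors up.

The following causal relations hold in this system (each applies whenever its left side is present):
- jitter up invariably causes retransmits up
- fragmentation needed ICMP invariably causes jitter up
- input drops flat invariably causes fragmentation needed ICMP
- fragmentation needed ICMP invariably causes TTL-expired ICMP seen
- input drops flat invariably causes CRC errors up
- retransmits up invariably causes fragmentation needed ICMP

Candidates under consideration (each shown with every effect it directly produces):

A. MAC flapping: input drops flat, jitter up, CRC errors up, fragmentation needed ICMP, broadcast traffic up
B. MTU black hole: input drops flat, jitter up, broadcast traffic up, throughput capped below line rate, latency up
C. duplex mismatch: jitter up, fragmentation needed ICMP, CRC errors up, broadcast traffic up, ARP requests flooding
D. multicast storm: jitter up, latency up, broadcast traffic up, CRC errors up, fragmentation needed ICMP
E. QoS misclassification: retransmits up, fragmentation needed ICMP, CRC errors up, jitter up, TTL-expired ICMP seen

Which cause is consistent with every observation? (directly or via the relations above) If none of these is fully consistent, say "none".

B

Per-candidate check:
(A) MAC flapping — does not account for throughput capped below line rate
(B) MTU black hole — fragmentation needed ICMP + (via input drops flat → fragmentation needed ICMP); broadcast traffic up +; throughput capped below line rate +; jitter up +; CRC errors up + (via input drops flat → CRC errors up)
(C) duplex mismatch — does not account for throughput capped below line rate
(D) multicast storm — does not account for throughput capped below line rate
(E) QoS misclassification — fragmentation needed ICMP +; broadcast traffic up -; throughput capped below line rate -; jitter up +; CRC errors up +
(B) is the only candidate with no mismatches.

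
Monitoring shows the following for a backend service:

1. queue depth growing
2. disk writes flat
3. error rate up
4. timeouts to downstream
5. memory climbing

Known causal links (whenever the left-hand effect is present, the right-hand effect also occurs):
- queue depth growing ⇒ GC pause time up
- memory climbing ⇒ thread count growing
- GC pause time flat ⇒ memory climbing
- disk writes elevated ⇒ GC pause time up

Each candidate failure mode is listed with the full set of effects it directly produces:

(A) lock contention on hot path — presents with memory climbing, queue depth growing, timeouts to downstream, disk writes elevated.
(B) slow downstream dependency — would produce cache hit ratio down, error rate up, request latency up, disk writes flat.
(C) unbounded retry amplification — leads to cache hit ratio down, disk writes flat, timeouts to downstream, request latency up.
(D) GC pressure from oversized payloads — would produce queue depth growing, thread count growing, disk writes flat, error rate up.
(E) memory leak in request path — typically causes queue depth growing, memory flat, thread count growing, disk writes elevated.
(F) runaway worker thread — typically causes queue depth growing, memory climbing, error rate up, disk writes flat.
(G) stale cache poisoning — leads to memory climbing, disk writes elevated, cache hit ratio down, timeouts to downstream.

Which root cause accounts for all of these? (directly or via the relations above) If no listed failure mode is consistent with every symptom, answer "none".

Checking each candidate against the observations:
(A) lock contention on hot path — fails on disk writes flat, error rate up (predicts disk writes elevated, not disk writes flat)
(B) slow downstream dependency — queue depth growing ✗; disk writes flat ✓; error rate up ✓; timeouts to downstream ✗; memory climbing ✗
(C) unbounded retry amplification — does not account for queue depth growing, error rate up, memory climbing
(D) GC pressure from oversized payloads — does not account for timeouts to downstream, memory climbing
(E) memory leak in request path — fails on disk writes flat, error rate up, timeouts to downstream, memory climbing (predicts disk writes elevated, not disk writes flat; predicts memory flat, not memory climbing)
(F) runaway worker thread — queue depth growing ✓; disk writes flat ✓; error rate up ✓; timeouts to downstream ✗; memory climbing ✓
(G) stale cache poisoning — fails on queue depth growing, disk writes flat, error rate up (predicts disk writes elevated, not disk writes flat)
No candidate is consistent with all observations.

none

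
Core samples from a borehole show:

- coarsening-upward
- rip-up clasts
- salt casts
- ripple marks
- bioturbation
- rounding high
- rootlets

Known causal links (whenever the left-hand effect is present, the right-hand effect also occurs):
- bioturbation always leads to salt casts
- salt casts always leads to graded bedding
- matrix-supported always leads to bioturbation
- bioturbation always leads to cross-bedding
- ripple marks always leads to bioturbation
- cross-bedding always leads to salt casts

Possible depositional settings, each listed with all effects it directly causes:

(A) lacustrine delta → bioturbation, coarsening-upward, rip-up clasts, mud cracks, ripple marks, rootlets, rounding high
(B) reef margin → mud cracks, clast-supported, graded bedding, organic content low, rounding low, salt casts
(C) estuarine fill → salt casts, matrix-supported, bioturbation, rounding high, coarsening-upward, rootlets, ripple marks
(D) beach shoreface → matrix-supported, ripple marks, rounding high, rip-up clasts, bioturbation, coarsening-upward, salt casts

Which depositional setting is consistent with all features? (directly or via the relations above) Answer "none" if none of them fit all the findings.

A

Checking each candidate against the observations:
(A) lacustrine delta — accounts for every observation (salt casts through bioturbation → salt casts)
(B) reef margin — coarsening-upward ✗; rip-up clasts ✗; salt casts ✓; ripple marks ✗; bioturbation ✗; rounding high ✗; rootlets ✗
(C) estuarine fill — coarsening-upward ✓; rip-up clasts ✗; salt casts ✓; ripple marks ✓; bioturbation ✓; rounding high ✓; rootlets ✓
(D) beach shoreface — does not account for rootlets
(A) is the only candidate with no mismatches.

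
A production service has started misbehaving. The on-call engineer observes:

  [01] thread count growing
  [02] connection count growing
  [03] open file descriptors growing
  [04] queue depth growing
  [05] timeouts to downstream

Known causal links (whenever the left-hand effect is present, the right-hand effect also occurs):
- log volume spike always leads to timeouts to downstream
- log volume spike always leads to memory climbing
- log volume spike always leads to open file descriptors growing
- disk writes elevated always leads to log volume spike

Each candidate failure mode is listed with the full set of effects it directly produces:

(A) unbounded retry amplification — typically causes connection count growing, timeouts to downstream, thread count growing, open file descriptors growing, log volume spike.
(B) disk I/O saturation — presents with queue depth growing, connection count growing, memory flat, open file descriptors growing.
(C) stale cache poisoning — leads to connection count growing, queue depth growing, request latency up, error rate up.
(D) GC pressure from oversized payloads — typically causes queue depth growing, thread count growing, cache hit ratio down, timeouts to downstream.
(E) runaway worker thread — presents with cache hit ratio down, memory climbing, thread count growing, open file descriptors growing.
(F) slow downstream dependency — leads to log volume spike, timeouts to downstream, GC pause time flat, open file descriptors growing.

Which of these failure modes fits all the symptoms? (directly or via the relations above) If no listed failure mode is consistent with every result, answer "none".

none

Checking each candidate against the observations:
(A) unbounded retry amplification — does not account for queue depth growing
(B) disk I/O saturation — thread count growing NO; connection count growing yes; open file descriptors growing yes; queue depth growing yes; timeouts to downstream NO
(C) stale cache poisoning — does not account for thread count growing, open file descriptors growing, timeouts to downstream
(D) GC pressure from oversized payloads — does not account for connection count growing, open file descriptors growing
(E) runaway worker thread — thread count growing yes; connection count growing NO; open file descriptors growing yes; queue depth growing NO; timeouts to downstream NO
(F) slow downstream dependency — does not account for thread count growing, connection count growing, queue depth growing
No candidate is consistent with all observations.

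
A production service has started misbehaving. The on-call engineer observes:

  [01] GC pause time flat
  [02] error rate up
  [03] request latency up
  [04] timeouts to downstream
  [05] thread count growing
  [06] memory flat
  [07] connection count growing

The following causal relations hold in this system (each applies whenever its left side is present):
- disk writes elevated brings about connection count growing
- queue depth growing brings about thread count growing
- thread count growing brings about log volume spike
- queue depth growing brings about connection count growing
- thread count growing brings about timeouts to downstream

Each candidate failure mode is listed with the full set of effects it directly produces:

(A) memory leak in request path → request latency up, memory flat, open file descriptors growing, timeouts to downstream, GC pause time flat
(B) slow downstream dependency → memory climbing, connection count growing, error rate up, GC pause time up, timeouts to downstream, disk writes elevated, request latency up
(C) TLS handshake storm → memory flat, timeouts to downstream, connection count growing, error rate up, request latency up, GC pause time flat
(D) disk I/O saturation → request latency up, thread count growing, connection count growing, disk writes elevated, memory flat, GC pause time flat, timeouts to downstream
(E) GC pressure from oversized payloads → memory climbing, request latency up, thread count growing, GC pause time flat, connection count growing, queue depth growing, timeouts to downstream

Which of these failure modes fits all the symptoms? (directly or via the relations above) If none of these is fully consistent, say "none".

none

Testing each hypothesis:
(A) memory leak in request path — GC pause time flat match; error rate up miss; request latency up match; timeouts to downstream match; thread count growing miss; memory flat match; connection count growing miss
(B) slow downstream dependency — fails on GC pause time flat, thread count growing, memory flat (predicts GC pause time up, not GC pause time flat; predicts memory climbing, not memory flat)
(C) TLS handshake storm — GC pause time flat match; error rate up match; request latency up match; timeouts to downstream match; thread count growing miss; memory flat match; connection count growing match
(D) disk I/O saturation — GC pause time flat match; error rate up miss; request latency up match; timeouts to downstream match; thread count growing match; memory flat match; connection count growing match
(E) GC pressure from oversized payloads — GC pause time flat match; error rate up miss; request latency up match; timeouts to downstream match; thread count growing match; memory flat miss; connection count growing match
None of the listed candidates fits everything.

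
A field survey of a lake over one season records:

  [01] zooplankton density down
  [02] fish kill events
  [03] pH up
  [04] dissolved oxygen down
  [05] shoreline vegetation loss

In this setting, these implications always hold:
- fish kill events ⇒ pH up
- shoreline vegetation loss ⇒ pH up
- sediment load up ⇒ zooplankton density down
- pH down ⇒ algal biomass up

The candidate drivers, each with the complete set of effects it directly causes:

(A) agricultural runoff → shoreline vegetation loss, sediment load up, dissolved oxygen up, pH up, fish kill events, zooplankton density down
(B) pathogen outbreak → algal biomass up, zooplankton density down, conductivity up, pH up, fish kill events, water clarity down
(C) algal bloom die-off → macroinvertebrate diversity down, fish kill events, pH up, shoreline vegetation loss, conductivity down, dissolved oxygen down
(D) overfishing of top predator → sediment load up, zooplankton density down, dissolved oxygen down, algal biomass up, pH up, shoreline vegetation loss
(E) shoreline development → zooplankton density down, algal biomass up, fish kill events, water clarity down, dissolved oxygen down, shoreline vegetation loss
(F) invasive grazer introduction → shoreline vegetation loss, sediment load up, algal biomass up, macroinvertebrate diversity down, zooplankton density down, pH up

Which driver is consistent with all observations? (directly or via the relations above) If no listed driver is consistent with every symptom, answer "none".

For each candidate, compare predicted effects to what was observed:
(A) agricultural runoff — fails on dissolved oxygen down (predicts dissolved oxygen up, not dissolved oxygen down)
(B) pathogen outbreak — zooplankton density down match; fish kill events match; pH up match; dissolved oxygen down miss; shoreline vegetation loss miss
(C) algal bloom die-off — does not account for zooplankton density down
(D) overfishing of top predator — zooplankton density down match; fish kill events miss; pH up match; dissolved oxygen down match; shoreline vegetation loss match
(E) shoreline development — accounts for every observation (pH up via fish kill events → pH up)
(F) invasive grazer introduction — zooplankton density down match; fish kill events miss; pH up match; dissolved oxygen down miss; shoreline vegetation loss match
(E) alone accounts for all the evidence.

E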